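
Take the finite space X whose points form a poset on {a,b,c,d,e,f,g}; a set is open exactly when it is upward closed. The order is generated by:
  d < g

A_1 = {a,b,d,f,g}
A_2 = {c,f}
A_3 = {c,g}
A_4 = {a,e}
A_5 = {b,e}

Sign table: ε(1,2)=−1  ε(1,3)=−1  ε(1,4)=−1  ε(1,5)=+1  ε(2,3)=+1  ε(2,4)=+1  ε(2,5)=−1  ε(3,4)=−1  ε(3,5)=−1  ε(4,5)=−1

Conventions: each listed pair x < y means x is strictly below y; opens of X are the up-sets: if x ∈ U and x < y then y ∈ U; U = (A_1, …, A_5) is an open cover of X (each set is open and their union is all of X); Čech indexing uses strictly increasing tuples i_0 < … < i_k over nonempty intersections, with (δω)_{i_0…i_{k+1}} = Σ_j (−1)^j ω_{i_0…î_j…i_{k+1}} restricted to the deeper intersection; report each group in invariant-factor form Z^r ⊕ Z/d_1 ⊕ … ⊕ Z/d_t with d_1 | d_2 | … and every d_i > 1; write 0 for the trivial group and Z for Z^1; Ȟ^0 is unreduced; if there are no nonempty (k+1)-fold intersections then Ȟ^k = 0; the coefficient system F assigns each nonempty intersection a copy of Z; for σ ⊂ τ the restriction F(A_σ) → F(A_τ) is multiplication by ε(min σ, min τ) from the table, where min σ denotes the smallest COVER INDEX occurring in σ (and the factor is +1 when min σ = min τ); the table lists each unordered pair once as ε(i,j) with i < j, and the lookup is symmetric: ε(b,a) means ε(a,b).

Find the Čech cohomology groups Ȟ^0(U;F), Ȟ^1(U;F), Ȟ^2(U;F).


Ȟ^0 ≅ Z; Ȟ^1 ≅ Z^2; Ȟ^2 ≅ 0

cover nerve:
  A12={f} A13={g} A14={a} A15={b} A23={c} A45={e}
C dims 5,6; δ0: rk 4, SNF 1^4
Ȟ^0: (5−4)−0=1 ⇒ Z
Ȟ^1: (6−0)−4=2 ⇒ Z^2
Ȟ^2: (0−0)−0=0 ⇒ 0


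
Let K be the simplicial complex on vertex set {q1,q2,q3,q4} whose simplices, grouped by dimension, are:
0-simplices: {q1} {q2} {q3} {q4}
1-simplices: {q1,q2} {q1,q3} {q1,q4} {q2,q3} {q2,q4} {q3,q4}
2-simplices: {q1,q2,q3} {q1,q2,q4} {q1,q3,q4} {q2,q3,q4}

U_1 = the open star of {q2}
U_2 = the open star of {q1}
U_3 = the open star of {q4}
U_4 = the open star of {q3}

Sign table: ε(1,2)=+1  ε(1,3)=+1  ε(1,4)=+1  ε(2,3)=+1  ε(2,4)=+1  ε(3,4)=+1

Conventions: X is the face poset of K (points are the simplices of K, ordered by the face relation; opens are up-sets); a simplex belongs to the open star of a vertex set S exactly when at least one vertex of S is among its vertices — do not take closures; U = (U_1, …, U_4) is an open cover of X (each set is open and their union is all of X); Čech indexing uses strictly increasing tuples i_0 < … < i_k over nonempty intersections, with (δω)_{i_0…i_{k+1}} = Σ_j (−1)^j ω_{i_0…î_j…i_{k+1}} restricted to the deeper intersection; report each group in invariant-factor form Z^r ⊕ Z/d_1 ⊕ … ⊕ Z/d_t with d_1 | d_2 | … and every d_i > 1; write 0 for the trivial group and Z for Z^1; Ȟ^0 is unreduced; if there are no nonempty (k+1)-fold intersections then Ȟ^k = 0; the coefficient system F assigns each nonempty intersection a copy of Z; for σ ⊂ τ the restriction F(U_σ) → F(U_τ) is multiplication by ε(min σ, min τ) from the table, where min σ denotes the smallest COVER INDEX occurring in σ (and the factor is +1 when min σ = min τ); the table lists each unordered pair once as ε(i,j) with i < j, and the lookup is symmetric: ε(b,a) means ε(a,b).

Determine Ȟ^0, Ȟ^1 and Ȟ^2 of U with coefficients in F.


Ȟ^0(U;F) ≅ Z; Ȟ^1(U;F) ≅ 0; Ȟ^2(U;F) ≅ Z

nerve of the cover:
  U1={{q2},{q1,q2},{q2,q3},{q2,q4},{q1,q2,q3},{q1,q2,q4},{q2,q3,q4}} U2={{q1},{q1,q2},{q1,q3},{q1,q4},{q1,q2,q3},{q1,q2,q4},{q1,q3,q4}} U3={{q4},{q1,q4},{q2,q4},{q3,q4},{q1,q2,q4},{q1,q3,q4},{q2,q3,q4}} U4={{q3},{q1,q3},{q2,q3},{q3,q4},{q1,q2,q3},{q1,q3,q4},{q2,q3,q4}}
  U12={{q1,q2},{q1,q2,q3},{q1,q2,q4}} U13={{q2,q4},{q1,q2,q4},{q2,q3,q4}} U14={{q2,q3},{q1,q2,q3},{q2,q3,q4}} U23={{q1,q4},{q1,q2,q4},{q1,q3,q4}} U24={{q1,q3},{q1,q2,q3},{q1,q3,q4}} U34={{q3,q4},{q1,q3,q4},{q2,q3,q4}}
  U123={{q1,q2,q4}} U124={{q1,q2,q3}} U134={{q2,q3,q4}} U234={{q1,q3,q4}}
C dims 4,6,4; δ0: rk 3, SNF 1^3; δ1: rk 3, SNF 1^3
Ȟ^0 = (4 − 3) − 0 = 1, so Ȟ^0 ≅ Z
Ȟ^1 = (6 − 3) − 3 = 0, so Ȟ^1 ≅ 0
Ȟ^2 = (4 − 0) − 3 = 1, so Ȟ^2 ≅ Z


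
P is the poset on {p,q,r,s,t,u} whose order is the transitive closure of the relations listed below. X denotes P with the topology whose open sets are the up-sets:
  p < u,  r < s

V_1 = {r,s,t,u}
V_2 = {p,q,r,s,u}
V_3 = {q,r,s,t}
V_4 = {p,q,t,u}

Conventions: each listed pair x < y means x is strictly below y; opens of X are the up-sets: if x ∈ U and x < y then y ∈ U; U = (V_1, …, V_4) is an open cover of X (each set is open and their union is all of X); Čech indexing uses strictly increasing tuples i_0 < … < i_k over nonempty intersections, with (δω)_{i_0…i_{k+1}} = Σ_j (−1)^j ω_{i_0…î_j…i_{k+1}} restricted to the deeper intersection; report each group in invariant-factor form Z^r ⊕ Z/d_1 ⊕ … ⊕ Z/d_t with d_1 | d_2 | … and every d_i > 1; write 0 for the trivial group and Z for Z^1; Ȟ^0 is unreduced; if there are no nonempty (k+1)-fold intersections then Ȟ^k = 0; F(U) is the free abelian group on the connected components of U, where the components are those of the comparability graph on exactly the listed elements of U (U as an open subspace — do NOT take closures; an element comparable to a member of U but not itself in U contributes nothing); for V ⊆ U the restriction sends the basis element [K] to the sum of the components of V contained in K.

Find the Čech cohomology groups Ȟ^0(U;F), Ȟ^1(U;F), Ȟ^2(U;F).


Ȟ^0(U;F) ≅ Z^4, Ȟ^1(U;F) ≅ 0 and Ȟ^2(U;F) ≅ 0

nonempty overlaps:
  V12={r,s,u} V13={r,s,t} V14={t,u} V23={q,r,s} V24={p,q,u} V34={q,t}
  V123={r,s} V124={u} V134={t} V234={q}
components per intersection:
  V1: {r,s} {t} {u}
  V2: {p,u} {q} {r,s}
  V3: {q} {r,s} {t}
  V4: {p,u} {q} {t}
  V12: {r,s} {u}
  V13: {r,s} {t}
  V14: {t} {u}
  V23: {q} {r,s}
  V24: {p,u} {q}
  V34: {q} {t}
  V123: {r,s}
  V124: {u}
  V134: {t}
  V234: {q}
C dims 12,12,4; δ0: rk 8, SNF 1^8; δ1: rk 4, SNF 1^4
degree 0: 12−8−0 = 4 → Ȟ^0 ≅ Z^4
degree 1: 12−4−8 = 0 → Ȟ^1 ≅ 0
degree 2: 4−0−4 = 0 → Ȟ^2 ≅ 0


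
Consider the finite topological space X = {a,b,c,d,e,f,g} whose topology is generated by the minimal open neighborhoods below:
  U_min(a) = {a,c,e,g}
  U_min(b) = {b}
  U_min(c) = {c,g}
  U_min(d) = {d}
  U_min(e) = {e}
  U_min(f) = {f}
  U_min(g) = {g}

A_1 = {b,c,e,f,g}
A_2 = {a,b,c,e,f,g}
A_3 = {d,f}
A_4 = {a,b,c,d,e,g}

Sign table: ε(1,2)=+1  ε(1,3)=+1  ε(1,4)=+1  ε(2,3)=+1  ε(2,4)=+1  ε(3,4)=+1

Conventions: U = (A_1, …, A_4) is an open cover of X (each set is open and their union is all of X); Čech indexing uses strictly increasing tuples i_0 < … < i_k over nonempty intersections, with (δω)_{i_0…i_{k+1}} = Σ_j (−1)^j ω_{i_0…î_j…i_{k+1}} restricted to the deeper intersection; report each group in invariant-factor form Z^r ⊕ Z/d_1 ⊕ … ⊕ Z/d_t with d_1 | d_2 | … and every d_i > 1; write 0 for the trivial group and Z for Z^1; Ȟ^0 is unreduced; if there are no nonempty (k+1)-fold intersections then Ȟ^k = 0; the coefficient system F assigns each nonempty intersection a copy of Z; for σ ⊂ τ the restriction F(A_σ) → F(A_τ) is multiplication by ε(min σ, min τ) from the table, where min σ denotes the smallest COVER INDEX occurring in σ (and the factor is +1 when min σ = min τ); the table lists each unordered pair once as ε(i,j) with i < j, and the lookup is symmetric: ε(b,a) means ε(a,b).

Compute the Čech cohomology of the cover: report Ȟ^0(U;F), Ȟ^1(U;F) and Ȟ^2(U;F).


nonempty intersections:
  A12={b,c,e,f,g} A13={f} A14={b,c,e,g} A23={f} A24={a,b,c,e,g} A34={d}
  A123={f} A124={b,c,e,g}
C dims 4,6,2; δ0: rk 3, SNF 1^3; δ1: rk 2, SNF 1^2
Ȟ^0: (4−3)−0=1 ⇒ Z
Ȟ^1: (6−2)−3=1 ⇒ Z
Ȟ^2: (2−0)−2=0 ⇒ 0

Ȟ^0 = Z, Ȟ^1 = Z, Ȟ^2 = 0


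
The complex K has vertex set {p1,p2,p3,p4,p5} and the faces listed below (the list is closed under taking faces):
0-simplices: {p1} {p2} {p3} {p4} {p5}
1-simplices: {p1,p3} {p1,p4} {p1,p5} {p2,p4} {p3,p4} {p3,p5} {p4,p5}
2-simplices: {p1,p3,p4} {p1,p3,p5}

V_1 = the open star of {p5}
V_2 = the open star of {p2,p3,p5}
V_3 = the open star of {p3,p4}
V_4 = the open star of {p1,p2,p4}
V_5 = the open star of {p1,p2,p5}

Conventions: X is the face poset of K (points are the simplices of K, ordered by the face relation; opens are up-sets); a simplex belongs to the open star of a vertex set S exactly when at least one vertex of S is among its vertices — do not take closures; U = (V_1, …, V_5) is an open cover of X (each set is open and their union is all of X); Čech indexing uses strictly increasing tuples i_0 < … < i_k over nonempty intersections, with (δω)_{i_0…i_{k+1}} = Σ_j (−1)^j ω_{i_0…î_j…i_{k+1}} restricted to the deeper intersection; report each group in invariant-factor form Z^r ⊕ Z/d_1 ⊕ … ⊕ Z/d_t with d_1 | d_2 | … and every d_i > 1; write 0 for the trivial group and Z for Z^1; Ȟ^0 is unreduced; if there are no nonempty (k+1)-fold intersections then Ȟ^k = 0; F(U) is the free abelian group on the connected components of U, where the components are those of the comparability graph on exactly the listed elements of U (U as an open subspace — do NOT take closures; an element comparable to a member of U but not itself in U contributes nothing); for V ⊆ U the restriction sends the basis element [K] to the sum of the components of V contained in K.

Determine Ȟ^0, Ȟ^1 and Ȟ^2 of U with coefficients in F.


nerve simplices:
  V1={{p5},{p1,p5},{p3,p5},{p4,p5},{p1,p3,p5}} V2={{p2},{p3},{p5},{p1,p3},{p1,p5},{p2,p4},{p3,p4},{p3,p5},{p4,p5},{p1,p3,p4},{p1,p3,p5}} V3={{p3},{p4},{p1,p3},{p1,p4},{p2,p4},{p3,p4},{p3,p5},{p4,p5},{p1,p3,p4},{p1,p3,p5}} V4={{p1},{p2},{p4},{p1,p3},{p1,p4},{p1,p5},{p2,p4},{p3,p4},{p4,p5},{p1,p3,p4},{p1,p3,p5}} V5={{p1},{p2},{p5},{p1,p3},{p1,p4},{p1,p5},{p2,p4},{p3,p5},{p4,p5},{p1,p3,p4},{p1,p3,p5}}
  V12={{p5},{p1,p5},{p3,p5},{p4,p5},{p1,p3,p5}} V13={{p3,p5},{p4,p5},{p1,p3,p5}} V14={{p1,p5},{p4,p5},{p1,p3,p5}} V15={{p5},{p1,p5},{p3,p5},{p4,p5},{p1,p3,p5}} V23={{p3},{p1,p3},{p2,p4},{p3,p4},{p3,p5},{p4,p5},{p1,p3,p4},{p1,p3,p5}} V24={{p2},{p1,p3},{p1,p5},{p2,p4},{p3,p4},{p4,p5},{p1,p3,p4},{p1,p3,p5}} V25={{p2},{p5},{p1,p3},{p1,p5},{p2,p4},{p3,p5},{p4,p5},{p1,p3,p4},{p1,p3,p5}} V34={{p4},{p1,p3},{p1,p4},{p2,p4},{p3,p4},{p4,p5},{p1,p3,p4},{p1,p3,p5}} V35={{p1,p3},{p1,p4},{p2,p4},{p3,p5},{p4,p5},{p1,p3,p4},{p1,p3,p5}} V45={{p1},{p2},{p1,p3},{p1,p4},{p1,p5},{p2,p4},{p4,p5},{p1,p3,p4},{p1,p3,p5}}
  V123={{p3,p5},{p4,p5},{p1,p3,p5}} V124={{p1,p5},{p4,p5},{p1,p3,p5}} V125={{p5},{p1,p5},{p3,p5},{p4,p5},{p1,p3,p5}} V134={{p4,p5},{p1,p3,p5}} V135={{p3,p5},{p4,p5},{p1,p3,p5}} V145={{p1,p5},{p4,p5},{p1,p3,p5}} V234={{p1,p3},{p2,p4},{p3,p4},{p4,p5},{p1,p3,p4},{p1,p3,p5}} V235={{p1,p3},{p2,p4},{p3,p5},{p4,p5},{p1,p3,p4},{p1,p3,p5}} V245={{p2},{p1,p3},{p1,p5},{p2,p4},{p4,p5},{p1,p3,p4},{p1,p3,p5}} V345={{p1,p3},{p1,p4},{p2,p4},{p4,p5},{p1,p3,p4},{p1,p3,p5}}
  V1234={{p4,p5},{p1,p3,p5}} V1235={{p3,p5},{p4,p5},{p1,p3,p5}} V1245={{p1,p5},{p4,p5},{p1,p3,p5}} V1345={{p4,p5},{p1,p3,p5}} V2345={{p1,p3},{p2,p4},{p4,p5},{p1,p3,p4},{p1,p3,p5}}
  V12345={{p4,p5},{p1,p3,p5}}
components per intersection:
  V1: {{p5},{p1,p5},{p3,p5},{p4,p5},{p1,p3,p5}}
  V2: {{p2},{p2,p4}} {{p3},{p5},{p1,p3},{p1,p5},{p3,p4},{p3,p5},{p4,p5},{p1,p3,p4},{p1,p3,p5}}
  V3: {{p3},{p4},{p1,p3},{p1,p4},{p2,p4},{p3,p4},{p3,p5},{p4,p5},{p1,p3,p4},{p1,p3,p5}}
  V4: {{p1},{p2},{p4},{p1,p3},{p1,p4},{p1,p5},{p2,p4},{p3,p4},{p4,p5},{p1,p3,p4},{p1,p3,p5}}
  V5: {{p1},{p5},{p1,p3},{p1,p4},{p1,p5},{p3,p5},{p4,p5},{p1,p3,p4},{p1,p3,p5}} {{p2},{p2,p4}}
  V12: {{p5},{p1,p5},{p3,p5},{p4,p5},{p1,p3,p5}}
  V13: {{p3,p5},{p1,p3,p5}} {{p4,p5}}
  V14: {{p1,p5},{p1,p3,p5}} {{p4,p5}}
  V15: {{p5},{p1,p5},{p3,p5},{p4,p5},{p1,p3,p5}}
  V23: {{p3},{p1,p3},{p3,p4},{p3,p5},{p1,p3,p4},{p1,p3,p5}} {{p2,p4}} {{p4,p5}}
  V24: {{p2},{p2,p4}} {{p1,p3},{p1,p5},{p3,p4},{p1,p3,p4},{p1,p3,p5}} {{p4,p5}}
  V25: {{p2},{p2,p4}} {{p5},{p1,p3},{p1,p5},{p3,p5},{p4,p5},{p1,p3,p4},{p1,p3,p5}}
  V34: {{p4},{p1,p3},{p1,p4},{p2,p4},{p3,p4},{p4,p5},{p1,p3,p4},{p1,p3,p5}}
  V35: {{p1,p3},{p1,p4},{p3,p5},{p1,p3,p4},{p1,p3,p5}} {{p2,p4}} {{p4,p5}}
  V45: {{p1},{p1,p3},{p1,p4},{p1,p5},{p1,p3,p4},{p1,p3,p5}} {{p2},{p2,p4}} {{p4,p5}}
  V123: {{p3,p5},{p1,p3,p5}} {{p4,p5}}
  V124: {{p1,p5},{p1,p3,p5}} {{p4,p5}}
  V125: {{p5},{p1,p5},{p3,p5},{p4,p5},{p1,p3,p5}}
  V134: {{p4,p5}} {{p1,p3,p5}}
  V135: {{p3,p5},{p1,p3,p5}} {{p4,p5}}
  V145: {{p1,p5},{p1,p3,p5}} {{p4,p5}}
  V234: {{p1,p3},{p3,p4},{p1,p3,p4},{p1,p3,p5}} {{p2,p4}} {{p4,p5}}
  V235: {{p1,p3},{p3,p5},{p1,p3,p4},{p1,p3,p5}} {{p2,p4}} {{p4,p5}}
  V245: {{p2},{p2,p4}} {{p1,p3},{p1,p5},{p1,p3,p4},{p1,p3,p5}} {{p4,p5}}
  V345: {{p1,p3},{p1,p4},{p1,p3,p4},{p1,p3,p5}} {{p2,p4}} {{p4,p5}}
  V1234: {{p4,p5}} {{p1,p3,p5}}
  V1235: {{p3,p5},{p1,p3,p5}} {{p4,p5}}
  V1245: {{p1,p5},{p1,p3,p5}} {{p4,p5}}
  V1345: {{p4,p5}} {{p1,p3,p5}}
  V2345: {{p1,p3},{p1,p3,p4},{p1,p3,p5}} {{p2,p4}} {{p4,p5}}
  V12345: {{p4,p5}} {{p1,p3,p5}}
C dims 7,21,23,11; δ0: rk 6, SNF 1^6; δ1: rk 14, SNF 1^14; δ2: rk 9, SNF 1^9
degree 0: 7−6−0 = 1 → Ȟ^0 ≅ Z
degree 1: 21−14−6 = 1 → Ȟ^1 ≅ Z
degree 2: 23−9−14 = 0 → Ȟ^2 ≅ 0

Ȟ^0(U;F) ≅ Z; Ȟ^1(U;F) ≅ Z; Ȟ^2(U;F) ≅ 0


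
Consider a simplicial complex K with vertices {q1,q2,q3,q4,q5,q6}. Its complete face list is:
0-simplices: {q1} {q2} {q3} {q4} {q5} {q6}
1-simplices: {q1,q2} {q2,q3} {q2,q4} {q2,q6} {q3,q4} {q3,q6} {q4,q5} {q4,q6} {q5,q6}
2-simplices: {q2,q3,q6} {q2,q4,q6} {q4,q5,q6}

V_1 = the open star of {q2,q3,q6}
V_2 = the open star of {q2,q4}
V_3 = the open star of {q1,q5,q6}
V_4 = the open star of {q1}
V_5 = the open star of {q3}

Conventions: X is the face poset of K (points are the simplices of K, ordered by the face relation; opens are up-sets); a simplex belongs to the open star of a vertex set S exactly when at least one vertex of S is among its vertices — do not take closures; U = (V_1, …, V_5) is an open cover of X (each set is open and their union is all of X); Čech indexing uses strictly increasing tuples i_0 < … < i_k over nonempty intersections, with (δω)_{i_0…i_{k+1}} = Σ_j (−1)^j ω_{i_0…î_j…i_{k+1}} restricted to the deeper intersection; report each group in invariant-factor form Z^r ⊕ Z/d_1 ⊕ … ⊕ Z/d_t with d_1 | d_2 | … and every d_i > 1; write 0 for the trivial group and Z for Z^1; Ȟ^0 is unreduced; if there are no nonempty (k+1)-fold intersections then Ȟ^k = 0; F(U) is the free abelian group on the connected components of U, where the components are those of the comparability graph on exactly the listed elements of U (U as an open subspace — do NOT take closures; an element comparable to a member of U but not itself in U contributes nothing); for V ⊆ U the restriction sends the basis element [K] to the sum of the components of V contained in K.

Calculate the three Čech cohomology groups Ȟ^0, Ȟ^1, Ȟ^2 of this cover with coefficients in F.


Ȟ^0 = Z; Ȟ^1 = Z; Ȟ^2 = 0

nonempty intersections:
  V1={{q2},{q3},{q6},{q1,q2},{q2,q3},{q2,q4},{q2,q6},{q3,q4},{q3,q6},{q4,q6},{q5,q6},{q2,q3,q6},{q2,q4,q6},{q4,q5,q6}} V2={{q2},{q4},{q1,q2},{q2,q3},{q2,q4},{q2,q6},{q3,q4},{q4,q5},{q4,q6},{q2,q3,q6},{q2,q4,q6},{q4,q5,q6}} V3={{q1},{q5},{q6},{q1,q2},{q2,q6},{q3,q6},{q4,q5},{q4,q6},{q5,q6},{q2,q3,q6},{q2,q4,q6},{q4,q5,q6}} V4={{q1},{q1,q2}} V5={{q3},{q2,q3},{q3,q4},{q3,q6},{q2,q3,q6}}
  V12={{q2},{q1,q2},{q2,q3},{q2,q4},{q2,q6},{q3,q4},{q4,q6},{q2,q3,q6},{q2,q4,q6},{q4,q5,q6}} V13={{q6},{q1,q2},{q2,q6},{q3,q6},{q4,q6},{q5,q6},{q2,q3,q6},{q2,q4,q6},{q4,q5,q6}} V14={{q1,q2}} V15={{q3},{q2,q3},{q3,q4},{q3,q6},{q2,q3,q6}} V23={{q1,q2},{q2,q6},{q4,q5},{q4,q6},{q2,q3,q6},{q2,q4,q6},{q4,q5,q6}} V24={{q1,q2}} V25={{q2,q3},{q3,q4},{q2,q3,q6}} V34={{q1},{q1,q2}} V35={{q3,q6},{q2,q3,q6}}
  V123={{q1,q2},{q2,q6},{q4,q6},{q2,q3,q6},{q2,q4,q6},{q4,q5,q6}} V124={{q1,q2}} V125={{q2,q3},{q3,q4},{q2,q3,q6}} V134={{q1,q2}} V135={{q3,q6},{q2,q3,q6}} V234={{q1,q2}} V235={{q2,q3,q6}}
  V1234={{q1,q2}} V1235={{q2,q3,q6}}
components per intersection:
  V1: {{q2},{q3},{q6},{q1,q2},{q2,q3},{q2,q4},{q2,q6},{q3,q4},{q3,q6},{q4,q6},{q5,q6},{q2,q3,q6},{q2,q4,q6},{q4,q5,q6}}
  V2: {{q2},{q4},{q1,q2},{q2,q3},{q2,q4},{q2,q6},{q3,q4},{q4,q5},{q4,q6},{q2,q3,q6},{q2,q4,q6},{q4,q5,q6}}
  V3: {{q1},{q1,q2}} {{q5},{q6},{q2,q6},{q3,q6},{q4,q5},{q4,q6},{q5,q6},{q2,q3,q6},{q2,q4,q6},{q4,q5,q6}}
  V4: {{q1},{q1,q2}}
  V5: {{q3},{q2,q3},{q3,q4},{q3,q6},{q2,q3,q6}}
  V12: {{q2},{q1,q2},{q2,q3},{q2,q4},{q2,q6},{q4,q6},{q2,q3,q6},{q2,q4,q6},{q4,q5,q6}} {{q3,q4}}
  V13: {{q6},{q2,q6},{q3,q6},{q4,q6},{q5,q6},{q2,q3,q6},{q2,q4,q6},{q4,q5,q6}} {{q1,q2}}
  V14: {{q1,q2}}
  V15: {{q3},{q2,q3},{q3,q4},{q3,q6},{q2,q3,q6}}
  V23: {{q1,q2}} {{q2,q6},{q4,q5},{q4,q6},{q2,q3,q6},{q2,q4,q6},{q4,q5,q6}}
  V24: {{q1,q2}}
  V25: {{q2,q3},{q2,q3,q6}} {{q3,q4}}
  V34: {{q1},{q1,q2}}
  V35: {{q3,q6},{q2,q3,q6}}
  V123: {{q1,q2}} {{q2,q6},{q4,q6},{q2,q3,q6},{q2,q4,q6},{q4,q5,q6}}
  V124: {{q1,q2}}
  V125: {{q2,q3},{q2,q3,q6}} {{q3,q4}}
  V134: {{q1,q2}}
  V135: {{q3,q6},{q2,q3,q6}}
  V234: {{q1,q2}}
  V235: {{q2,q3,q6}}
  V1234: {{q1,q2}}
  V1235: {{q2,q3,q6}}
C dims 6,13,9,2; δ0: rk 5, SNF 1^5; δ1: rk 7, SNF 1^7; δ2: rk 2, SNF 1^2
Ȟ^0: (6−5)−0=1 ⇒ Z
Ȟ^1: (13−7)−5=1 ⇒ Z
Ȟ^2: (9−2)−7=0 ⇒ 0


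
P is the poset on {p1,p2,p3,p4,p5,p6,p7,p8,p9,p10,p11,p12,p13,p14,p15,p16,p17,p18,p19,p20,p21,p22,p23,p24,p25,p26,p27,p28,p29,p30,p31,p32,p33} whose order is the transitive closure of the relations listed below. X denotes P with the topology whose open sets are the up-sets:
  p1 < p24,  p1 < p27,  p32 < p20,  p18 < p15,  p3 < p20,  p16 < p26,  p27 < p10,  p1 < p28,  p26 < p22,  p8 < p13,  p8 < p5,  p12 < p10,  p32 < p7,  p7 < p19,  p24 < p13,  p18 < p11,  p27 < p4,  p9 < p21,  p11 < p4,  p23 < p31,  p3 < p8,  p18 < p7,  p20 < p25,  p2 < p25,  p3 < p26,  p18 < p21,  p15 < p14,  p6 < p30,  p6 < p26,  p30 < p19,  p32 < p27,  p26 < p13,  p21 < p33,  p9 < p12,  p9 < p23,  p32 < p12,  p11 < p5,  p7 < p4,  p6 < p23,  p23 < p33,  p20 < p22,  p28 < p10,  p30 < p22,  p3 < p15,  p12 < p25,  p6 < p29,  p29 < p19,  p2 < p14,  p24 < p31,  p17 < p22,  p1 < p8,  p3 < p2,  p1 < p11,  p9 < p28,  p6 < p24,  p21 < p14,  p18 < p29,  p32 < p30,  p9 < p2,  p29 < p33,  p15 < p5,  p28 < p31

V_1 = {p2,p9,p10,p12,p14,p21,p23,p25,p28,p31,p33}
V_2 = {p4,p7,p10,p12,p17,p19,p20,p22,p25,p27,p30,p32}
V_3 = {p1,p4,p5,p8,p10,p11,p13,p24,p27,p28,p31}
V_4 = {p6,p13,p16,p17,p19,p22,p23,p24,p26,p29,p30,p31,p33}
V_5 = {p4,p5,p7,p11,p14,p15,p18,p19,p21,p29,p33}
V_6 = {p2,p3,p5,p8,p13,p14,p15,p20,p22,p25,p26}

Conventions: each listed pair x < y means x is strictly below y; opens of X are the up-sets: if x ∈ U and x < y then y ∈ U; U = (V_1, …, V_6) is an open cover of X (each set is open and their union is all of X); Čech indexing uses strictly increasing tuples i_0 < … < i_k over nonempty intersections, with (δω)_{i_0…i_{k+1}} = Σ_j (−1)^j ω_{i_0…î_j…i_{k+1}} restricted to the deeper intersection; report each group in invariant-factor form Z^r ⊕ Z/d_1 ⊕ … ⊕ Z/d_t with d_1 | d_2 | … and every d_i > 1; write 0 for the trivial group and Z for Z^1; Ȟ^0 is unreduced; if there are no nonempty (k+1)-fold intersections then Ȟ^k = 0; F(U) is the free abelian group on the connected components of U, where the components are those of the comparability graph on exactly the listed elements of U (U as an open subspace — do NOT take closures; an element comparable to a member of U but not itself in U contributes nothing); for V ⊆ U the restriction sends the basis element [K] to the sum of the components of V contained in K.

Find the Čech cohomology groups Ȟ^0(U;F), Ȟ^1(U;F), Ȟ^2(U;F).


nerve of the cover:
  V12={p10,p12,p25} V13={p10,p28,p31} V14={p23,p31,p33} V15={p14,p21,p33} V16={p2,p14,p25} V23={p4,p10,p27} V24={p17,p19,p22,p30} V25={p4,p7,p19} V26={p20,p22,p25} V34={p13,p24,p31} V35={p4,p5,p11} V36={p5,p8,p13} V45={p19,p29,p33} V46={p13,p22,p26} V56={p5,p14,p15}
  V123={p10} V126={p25} V134={p31} V145={p33} V156={p14} V235={p4} V245={p19} V246={p22} V346={p13} V356={p5}
components per intersection:
  V1: {p2,p9,p10,p12,p14,p21,p23,p25,p28,p31,p33}
  V2: {p4,p7,p10,p12,p17,p19,p20,p22,p25,p27,p30,p32}
  V3: {p1,p4,p5,p8,p10,p11,p13,p24,p27,p28,p31}
  V4: {p6,p13,p16,p17,p19,p22,p23,p24,p26,p29,p30,p31,p33}
  V5: {p4,p5,p7,p11,p14,p15,p18,p19,p21,p29,p33}
  V6: {p2,p3,p5,p8,p13,p14,p15,p20,p22,p25,p26}
  V12: {p10,p12,p25}
  V13: {p10,p28,p31}
  V14: {p23,p31,p33}
  V15: {p14,p21,p33}
  V16: {p2,p14,p25}
  V23: {p4,p10,p27}
  V24: {p17,p19,p22,p30}
  V25: {p4,p7,p19}
  V26: {p20,p22,p25}
  V34: {p13,p24,p31}
  V35: {p4,p5,p11}
  V36: {p5,p8,p13}
  V45: {p19,p29,p33}
  V46: {p13,p22,p26}
  V56: {p5,p14,p15}
  V123: {p10}
  V126: {p25}
  V134: {p31}
  V145: {p33}
  V156: {p14}
  V235: {p4}
  V245: {p19}
  V246: {p22}
  V346: {p13}
  V356: {p5}
C dims 6,15,10; δ0: rk 5, SNF 1^5; δ1: rk 10, SNF 1^9·2
Ȟ^0 = (6 − 5) − 0 = 1, so Ȟ^0 ≅ Z
Ȟ^1 = (15 − 10) − 5 = 0, so Ȟ^1 ≅ 0
Ȟ^2 = (10 − 0) − 10 = 0 plus torsion [2], so Ȟ^2 ≅ Z/2

Ȟ^0 ≅ Z,  Ȟ^1 ≅ 0,  Ȟ^2 ≅ Z/2


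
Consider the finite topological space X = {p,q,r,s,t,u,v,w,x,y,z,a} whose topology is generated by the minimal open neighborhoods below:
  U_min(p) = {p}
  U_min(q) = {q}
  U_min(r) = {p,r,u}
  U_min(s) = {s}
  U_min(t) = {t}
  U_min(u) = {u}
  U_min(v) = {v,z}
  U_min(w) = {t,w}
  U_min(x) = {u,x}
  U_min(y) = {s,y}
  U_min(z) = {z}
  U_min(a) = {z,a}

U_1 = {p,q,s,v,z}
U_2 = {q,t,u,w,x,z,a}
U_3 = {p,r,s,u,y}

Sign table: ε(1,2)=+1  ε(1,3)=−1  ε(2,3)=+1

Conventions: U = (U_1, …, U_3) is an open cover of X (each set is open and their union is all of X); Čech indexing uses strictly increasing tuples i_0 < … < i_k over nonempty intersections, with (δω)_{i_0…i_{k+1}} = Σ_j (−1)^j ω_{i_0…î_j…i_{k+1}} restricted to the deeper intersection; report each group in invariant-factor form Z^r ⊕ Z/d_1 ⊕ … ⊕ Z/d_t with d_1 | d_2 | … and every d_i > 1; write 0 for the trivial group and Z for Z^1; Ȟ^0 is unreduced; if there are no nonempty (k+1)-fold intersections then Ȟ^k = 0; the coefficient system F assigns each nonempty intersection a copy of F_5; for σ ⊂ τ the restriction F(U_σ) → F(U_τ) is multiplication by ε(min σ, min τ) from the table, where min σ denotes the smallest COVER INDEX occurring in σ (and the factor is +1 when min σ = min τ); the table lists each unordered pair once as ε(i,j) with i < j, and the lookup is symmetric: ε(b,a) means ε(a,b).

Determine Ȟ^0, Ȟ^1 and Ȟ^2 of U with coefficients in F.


cover nerve:
  U12={q,z} U13={p,s} U23={u}
C dims 3,3; δ0: rk_F5 3
Ȟ^0: (3−3)−0=0 ⇒ 0
Ȟ^1: (3−0)−3=0 ⇒ 0
Ȟ^2: (0−0)−0=0 ⇒ 0

Ȟ^0 ≅ 0, Ȟ^1 ≅ 0, Ȟ^2 ≅ 0


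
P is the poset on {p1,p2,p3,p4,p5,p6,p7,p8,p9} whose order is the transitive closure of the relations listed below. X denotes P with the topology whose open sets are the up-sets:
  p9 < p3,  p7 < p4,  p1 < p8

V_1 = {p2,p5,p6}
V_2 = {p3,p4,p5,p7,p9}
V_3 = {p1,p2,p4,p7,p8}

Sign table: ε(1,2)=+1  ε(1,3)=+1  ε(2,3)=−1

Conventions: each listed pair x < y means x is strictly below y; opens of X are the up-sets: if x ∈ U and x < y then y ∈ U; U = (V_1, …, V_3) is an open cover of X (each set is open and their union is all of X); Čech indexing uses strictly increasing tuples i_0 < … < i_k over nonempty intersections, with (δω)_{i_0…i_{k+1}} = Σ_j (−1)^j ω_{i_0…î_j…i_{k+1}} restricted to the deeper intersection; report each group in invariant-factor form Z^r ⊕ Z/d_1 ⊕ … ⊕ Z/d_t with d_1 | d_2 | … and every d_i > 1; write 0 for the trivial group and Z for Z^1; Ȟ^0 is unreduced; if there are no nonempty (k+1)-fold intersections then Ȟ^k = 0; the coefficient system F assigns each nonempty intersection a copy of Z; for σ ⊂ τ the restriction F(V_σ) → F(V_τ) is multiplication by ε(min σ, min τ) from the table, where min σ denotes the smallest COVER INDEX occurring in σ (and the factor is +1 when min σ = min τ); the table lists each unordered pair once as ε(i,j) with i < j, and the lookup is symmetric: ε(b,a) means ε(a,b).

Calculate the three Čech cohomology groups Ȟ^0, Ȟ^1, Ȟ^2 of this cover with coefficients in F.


nerve of the cover:
  V12={p5} V13={p2} V23={p4,p7}
C dims 3,3; δ0: rk 3, SNF 1^2·2
Ȟ^0 = (3 − 3) − 0 = 0, so Ȟ^0 ≅ 0
Ȟ^1 = (3 − 0) − 3 = 0 plus torsion [2], so Ȟ^1 ≅ Z/2
Ȟ^2 = (0 − 0) − 0 = 0, so Ȟ^2 ≅ 0

Ȟ^0(U;F) ≅ 0; Ȟ^1(U;F) ≅ Z/2; Ȟ^2(U;F) ≅ 0


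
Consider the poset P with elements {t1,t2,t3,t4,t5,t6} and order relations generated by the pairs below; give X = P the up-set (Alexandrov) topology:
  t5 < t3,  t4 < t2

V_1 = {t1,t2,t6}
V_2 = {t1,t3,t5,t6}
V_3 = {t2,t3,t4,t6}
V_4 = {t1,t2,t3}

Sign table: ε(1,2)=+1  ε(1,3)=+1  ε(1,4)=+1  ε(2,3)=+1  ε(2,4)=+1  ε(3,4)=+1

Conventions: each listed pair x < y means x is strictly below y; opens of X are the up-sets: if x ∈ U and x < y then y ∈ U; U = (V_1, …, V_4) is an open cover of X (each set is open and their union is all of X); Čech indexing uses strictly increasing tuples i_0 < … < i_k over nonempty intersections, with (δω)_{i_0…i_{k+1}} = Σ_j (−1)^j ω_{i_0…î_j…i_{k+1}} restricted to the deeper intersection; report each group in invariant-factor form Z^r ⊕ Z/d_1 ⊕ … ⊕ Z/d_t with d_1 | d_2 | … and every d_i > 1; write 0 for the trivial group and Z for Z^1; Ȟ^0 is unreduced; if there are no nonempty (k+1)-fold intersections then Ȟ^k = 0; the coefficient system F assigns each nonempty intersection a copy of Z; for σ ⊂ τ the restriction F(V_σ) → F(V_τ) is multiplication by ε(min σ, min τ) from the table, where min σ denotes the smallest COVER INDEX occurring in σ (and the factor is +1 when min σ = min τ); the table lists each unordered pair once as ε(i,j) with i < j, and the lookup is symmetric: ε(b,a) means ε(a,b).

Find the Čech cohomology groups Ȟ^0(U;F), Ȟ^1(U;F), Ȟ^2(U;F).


nonempty overlaps:
  V12={t1,t6} V13={t2,t6} V14={t1,t2} V23={t3,t6} V24={t1,t3} V34={t2,t3}
  V123={t6} V124={t1} V134={t2} V234={t3}
C dims 4,6,4; δ0: rk 3, SNF 1^3; δ1: rk 3, SNF 1^3
degree 0: 4−3−0 = 1 → Ȟ^0 ≅ Z
degree 1: 6−3−3 = 0 → Ȟ^1 ≅ 0
degree 2: 4−0−3 = 1 → Ȟ^2 ≅ Z

Ȟ^0 = Z,  Ȟ^1 = 0,  Ȟ^2 = Z


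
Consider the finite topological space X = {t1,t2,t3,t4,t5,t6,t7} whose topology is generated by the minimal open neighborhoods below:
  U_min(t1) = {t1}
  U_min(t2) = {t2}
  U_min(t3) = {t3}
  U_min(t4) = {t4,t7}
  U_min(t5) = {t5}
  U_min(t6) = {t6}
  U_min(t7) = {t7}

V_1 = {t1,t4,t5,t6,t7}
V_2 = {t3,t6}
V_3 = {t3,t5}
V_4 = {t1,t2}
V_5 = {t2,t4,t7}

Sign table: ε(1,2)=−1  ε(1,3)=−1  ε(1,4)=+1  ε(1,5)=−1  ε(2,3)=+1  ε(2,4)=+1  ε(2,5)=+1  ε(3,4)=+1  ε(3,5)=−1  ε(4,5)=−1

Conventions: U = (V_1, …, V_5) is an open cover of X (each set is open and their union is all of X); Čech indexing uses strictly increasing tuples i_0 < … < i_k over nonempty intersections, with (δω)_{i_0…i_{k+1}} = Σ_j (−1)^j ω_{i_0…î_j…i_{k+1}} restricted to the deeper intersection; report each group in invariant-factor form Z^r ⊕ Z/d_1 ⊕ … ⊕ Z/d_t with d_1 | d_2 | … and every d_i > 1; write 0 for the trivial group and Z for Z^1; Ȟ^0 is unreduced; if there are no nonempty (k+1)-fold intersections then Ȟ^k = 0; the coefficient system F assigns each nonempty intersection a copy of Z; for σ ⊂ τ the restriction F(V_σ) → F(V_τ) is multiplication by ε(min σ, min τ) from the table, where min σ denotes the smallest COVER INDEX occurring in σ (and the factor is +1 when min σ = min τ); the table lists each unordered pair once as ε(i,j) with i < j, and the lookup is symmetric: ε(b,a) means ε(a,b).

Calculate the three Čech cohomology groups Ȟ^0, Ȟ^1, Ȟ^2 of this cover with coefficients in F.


nerve of the cover:
  V12={t6} V13={t5} V14={t1} V15={t4,t7} V23={t3} V45={t2}
C dims 5,6; δ0: rk 4, SNF 1^4
Ȟ^0 = (5 − 4) − 0 = 1, so Ȟ^0 ≅ Z
Ȟ^1 = (6 − 0) − 4 = 2, so Ȟ^1 ≅ Z^2
Ȟ^2 = (0 − 0) − 0 = 0, so Ȟ^2 ≅ 0

Ȟ^0(U;F) ≅ Z,  Ȟ^1(U;F) ≅ Z^2,  Ȟ^2(U;F) ≅ 0


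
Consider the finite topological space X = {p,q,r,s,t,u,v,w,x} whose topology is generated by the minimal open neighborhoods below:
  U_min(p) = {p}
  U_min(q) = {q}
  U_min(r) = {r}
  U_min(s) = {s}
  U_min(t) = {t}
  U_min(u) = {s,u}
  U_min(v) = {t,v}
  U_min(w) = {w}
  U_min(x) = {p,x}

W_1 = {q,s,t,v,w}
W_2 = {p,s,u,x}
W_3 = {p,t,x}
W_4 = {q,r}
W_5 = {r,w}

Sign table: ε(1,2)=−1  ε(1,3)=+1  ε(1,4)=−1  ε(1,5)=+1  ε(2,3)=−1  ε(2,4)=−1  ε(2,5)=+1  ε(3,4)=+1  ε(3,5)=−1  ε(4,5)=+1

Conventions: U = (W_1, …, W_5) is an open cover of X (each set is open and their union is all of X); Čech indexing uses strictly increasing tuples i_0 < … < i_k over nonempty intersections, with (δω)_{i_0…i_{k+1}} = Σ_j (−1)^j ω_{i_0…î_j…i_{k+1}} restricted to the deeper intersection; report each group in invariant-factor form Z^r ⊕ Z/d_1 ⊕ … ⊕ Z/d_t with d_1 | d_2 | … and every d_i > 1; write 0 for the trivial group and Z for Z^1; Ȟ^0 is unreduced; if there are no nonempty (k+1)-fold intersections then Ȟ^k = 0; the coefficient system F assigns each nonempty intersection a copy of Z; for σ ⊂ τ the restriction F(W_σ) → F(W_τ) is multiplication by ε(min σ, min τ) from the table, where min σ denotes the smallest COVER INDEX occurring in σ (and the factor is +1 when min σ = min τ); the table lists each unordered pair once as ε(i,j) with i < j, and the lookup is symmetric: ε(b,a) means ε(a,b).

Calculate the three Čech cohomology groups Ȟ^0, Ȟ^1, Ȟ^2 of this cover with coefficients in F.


cover nerve:
  W12={s} W13={t} W14={q} W15={w} W23={p,x} W45={r}
C dims 5,6; δ0: rk 5, SNF 1^4·2
Ȟ^0: (5−5)−0=0 ⇒ 0
Ȟ^1: (6−0)−5=1 plus torsion [2] ⇒ Z ⊕ Z/2
Ȟ^2: (0−0)−0=0 ⇒ 0

Ȟ^0 = 0; Ȟ^1 = Z ⊕ Z/2; Ȟ^2 = 0


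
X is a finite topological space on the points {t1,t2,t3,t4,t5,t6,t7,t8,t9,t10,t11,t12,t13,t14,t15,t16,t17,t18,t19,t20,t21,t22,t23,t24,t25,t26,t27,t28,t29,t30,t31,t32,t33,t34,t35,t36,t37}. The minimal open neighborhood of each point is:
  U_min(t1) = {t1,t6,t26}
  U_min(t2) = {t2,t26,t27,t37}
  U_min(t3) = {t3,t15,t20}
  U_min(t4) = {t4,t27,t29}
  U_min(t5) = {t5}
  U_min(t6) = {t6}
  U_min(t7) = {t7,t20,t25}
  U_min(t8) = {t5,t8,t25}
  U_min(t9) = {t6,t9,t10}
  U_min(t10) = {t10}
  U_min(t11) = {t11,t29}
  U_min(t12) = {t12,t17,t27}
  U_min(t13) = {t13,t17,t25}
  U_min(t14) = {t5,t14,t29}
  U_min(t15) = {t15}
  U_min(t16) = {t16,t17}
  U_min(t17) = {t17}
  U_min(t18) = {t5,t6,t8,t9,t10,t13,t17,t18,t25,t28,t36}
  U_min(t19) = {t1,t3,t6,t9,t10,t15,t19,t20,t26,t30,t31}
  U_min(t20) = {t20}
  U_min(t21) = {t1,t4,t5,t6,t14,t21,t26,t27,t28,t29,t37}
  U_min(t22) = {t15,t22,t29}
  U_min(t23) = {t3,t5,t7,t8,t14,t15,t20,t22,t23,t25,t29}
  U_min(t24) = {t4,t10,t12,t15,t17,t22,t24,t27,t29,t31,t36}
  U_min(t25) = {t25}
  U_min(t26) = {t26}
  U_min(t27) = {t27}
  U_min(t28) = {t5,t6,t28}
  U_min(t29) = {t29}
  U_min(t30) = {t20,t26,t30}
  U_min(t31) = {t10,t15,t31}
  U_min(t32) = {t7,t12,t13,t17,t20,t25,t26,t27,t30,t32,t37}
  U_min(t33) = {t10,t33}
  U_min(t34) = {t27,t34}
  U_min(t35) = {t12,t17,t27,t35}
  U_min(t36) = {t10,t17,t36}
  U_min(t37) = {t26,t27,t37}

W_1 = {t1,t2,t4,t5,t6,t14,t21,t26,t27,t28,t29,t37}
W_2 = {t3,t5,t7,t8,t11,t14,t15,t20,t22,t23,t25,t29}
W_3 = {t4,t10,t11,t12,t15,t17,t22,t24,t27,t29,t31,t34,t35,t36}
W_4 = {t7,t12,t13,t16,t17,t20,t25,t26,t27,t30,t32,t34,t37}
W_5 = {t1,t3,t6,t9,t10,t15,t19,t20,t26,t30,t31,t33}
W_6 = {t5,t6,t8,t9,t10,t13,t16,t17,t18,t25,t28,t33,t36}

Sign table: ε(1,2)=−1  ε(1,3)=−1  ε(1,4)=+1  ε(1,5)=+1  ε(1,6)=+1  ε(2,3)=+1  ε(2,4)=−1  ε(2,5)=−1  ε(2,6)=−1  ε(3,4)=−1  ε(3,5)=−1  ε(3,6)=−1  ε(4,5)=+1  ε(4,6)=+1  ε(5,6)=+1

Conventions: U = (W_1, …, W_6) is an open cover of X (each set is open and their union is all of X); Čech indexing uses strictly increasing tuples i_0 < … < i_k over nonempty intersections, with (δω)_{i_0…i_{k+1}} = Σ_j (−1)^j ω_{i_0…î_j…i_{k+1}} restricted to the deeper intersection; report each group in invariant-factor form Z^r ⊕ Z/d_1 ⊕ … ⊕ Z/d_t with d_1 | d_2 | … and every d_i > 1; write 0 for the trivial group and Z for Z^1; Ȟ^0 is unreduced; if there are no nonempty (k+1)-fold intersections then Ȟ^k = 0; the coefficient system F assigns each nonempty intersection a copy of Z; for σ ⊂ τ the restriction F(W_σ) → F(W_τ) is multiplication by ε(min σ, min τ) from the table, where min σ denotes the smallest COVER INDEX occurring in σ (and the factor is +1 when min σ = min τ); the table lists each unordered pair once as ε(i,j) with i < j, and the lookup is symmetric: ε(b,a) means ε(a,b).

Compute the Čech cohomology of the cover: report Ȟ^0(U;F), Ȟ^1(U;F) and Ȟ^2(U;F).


nerve simplices:
  W12={t5,t14,t29} W13={t4,t27,t29} W14={t26,t27,t37} W15={t1,t6,t26} W16={t5,t6,t28} W23={t11,t15,t22,t29} W24={t7,t20,t25} W25={t3,t15,t20} W26={t5,t8,t25} W34={t12,t17,t27,t34} W35={t10,t15,t31} W36={t10,t17,t36} W45={t20,t26,t30} W46={t13,t16,t17,t25} W56={t6,t9,t10,t33}
  W123={t29} W126={t5} W134={t27} W145={t26} W156={t6} W235={t15} W245={t20} W246={t25} W346={t17} W356={t10}
C dims 6,15,10; δ0: rk 5, SNF 1^5; δ1: rk 10, SNF 1^9·2
degree 0: 6−5−0 = 1 → Ȟ^0 ≅ Z
degree 1: 15−10−5 = 0 → Ȟ^1 ≅ 0
degree 2: 10−0−10 = 0 plus torsion [2] → Ȟ^2 ≅ Z/2

Ȟ^0 = Z, Ȟ^1 = 0 and Ȟ^2 = Z/2


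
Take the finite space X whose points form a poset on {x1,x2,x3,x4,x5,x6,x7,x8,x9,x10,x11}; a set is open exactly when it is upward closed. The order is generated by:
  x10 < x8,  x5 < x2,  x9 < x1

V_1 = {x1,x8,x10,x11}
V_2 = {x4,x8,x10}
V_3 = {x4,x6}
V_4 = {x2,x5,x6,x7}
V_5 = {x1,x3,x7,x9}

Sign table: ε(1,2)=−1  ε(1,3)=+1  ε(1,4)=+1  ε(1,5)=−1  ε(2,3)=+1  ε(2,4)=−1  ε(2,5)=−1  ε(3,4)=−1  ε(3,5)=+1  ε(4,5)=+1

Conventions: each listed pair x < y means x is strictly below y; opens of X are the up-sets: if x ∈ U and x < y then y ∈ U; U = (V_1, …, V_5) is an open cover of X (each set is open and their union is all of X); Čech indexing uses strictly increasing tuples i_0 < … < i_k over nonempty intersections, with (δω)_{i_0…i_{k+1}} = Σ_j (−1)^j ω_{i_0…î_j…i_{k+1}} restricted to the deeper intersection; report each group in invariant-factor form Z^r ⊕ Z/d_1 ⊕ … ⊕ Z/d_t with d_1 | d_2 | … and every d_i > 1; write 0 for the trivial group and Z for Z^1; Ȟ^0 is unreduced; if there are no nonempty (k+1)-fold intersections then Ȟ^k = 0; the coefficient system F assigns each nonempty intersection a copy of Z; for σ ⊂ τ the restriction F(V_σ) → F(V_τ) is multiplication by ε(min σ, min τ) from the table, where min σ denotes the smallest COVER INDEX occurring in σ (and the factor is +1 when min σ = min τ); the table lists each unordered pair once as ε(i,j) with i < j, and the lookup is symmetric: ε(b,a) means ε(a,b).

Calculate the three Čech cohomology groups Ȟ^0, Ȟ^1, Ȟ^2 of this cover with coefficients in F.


intersection data:
  V12={x8,x10} V15={x1} V23={x4} V34={x6} V45={x7}
C dims 5,5; δ0: rk 5, SNF 1^4·2
Ȟ^0 = (5 − 5) − 0 = 0, so Ȟ^0 ≅ 0
Ȟ^1 = (5 − 0) − 5 = 0 plus torsion [2], so Ȟ^1 ≅ Z/2
Ȟ^2 = (0 − 0) − 0 = 0, so Ȟ^2 ≅ 0

Ȟ^0 = 0; Ȟ^1 = Z/2; Ȟ^2 = 0


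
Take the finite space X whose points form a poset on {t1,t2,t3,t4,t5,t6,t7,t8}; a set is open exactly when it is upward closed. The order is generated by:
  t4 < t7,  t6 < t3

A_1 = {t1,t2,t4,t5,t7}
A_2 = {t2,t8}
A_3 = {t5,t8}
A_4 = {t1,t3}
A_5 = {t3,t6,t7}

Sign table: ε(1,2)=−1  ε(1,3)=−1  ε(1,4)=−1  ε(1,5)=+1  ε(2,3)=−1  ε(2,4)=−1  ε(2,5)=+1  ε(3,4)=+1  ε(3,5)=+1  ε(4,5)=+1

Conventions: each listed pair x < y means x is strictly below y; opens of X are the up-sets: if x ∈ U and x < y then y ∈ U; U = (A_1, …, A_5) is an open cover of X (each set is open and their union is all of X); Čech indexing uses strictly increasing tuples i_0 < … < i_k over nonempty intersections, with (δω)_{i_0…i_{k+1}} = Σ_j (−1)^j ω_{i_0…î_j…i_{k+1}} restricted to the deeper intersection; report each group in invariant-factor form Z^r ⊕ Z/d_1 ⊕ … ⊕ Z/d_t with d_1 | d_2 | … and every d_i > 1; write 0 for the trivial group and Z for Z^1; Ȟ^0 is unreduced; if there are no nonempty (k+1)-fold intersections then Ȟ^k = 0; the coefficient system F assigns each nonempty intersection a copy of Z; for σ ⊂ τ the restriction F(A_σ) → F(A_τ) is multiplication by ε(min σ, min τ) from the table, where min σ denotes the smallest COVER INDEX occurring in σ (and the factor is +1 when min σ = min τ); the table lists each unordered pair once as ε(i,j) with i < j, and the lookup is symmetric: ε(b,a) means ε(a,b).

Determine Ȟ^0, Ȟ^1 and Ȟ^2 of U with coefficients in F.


Ȟ^0 = 0, Ȟ^1 = Z ⊕ Z/2, Ȟ^2 = 0

nerve simplices:
  A12={t2} A13={t5} A14={t1} A15={t7} A23={t8} A45={t3}
C dims 5,6; δ0: rk 5, SNF 1^4·2
degree 0: 5−5−0 = 0 → Ȟ^0 ≅ 0
degree 1: 6−0−5 = 1 plus torsion [2] → Ȟ^1 ≅ Z ⊕ Z/2
degree 2: 0−0−0 = 0 → Ȟ^2 ≅ 0


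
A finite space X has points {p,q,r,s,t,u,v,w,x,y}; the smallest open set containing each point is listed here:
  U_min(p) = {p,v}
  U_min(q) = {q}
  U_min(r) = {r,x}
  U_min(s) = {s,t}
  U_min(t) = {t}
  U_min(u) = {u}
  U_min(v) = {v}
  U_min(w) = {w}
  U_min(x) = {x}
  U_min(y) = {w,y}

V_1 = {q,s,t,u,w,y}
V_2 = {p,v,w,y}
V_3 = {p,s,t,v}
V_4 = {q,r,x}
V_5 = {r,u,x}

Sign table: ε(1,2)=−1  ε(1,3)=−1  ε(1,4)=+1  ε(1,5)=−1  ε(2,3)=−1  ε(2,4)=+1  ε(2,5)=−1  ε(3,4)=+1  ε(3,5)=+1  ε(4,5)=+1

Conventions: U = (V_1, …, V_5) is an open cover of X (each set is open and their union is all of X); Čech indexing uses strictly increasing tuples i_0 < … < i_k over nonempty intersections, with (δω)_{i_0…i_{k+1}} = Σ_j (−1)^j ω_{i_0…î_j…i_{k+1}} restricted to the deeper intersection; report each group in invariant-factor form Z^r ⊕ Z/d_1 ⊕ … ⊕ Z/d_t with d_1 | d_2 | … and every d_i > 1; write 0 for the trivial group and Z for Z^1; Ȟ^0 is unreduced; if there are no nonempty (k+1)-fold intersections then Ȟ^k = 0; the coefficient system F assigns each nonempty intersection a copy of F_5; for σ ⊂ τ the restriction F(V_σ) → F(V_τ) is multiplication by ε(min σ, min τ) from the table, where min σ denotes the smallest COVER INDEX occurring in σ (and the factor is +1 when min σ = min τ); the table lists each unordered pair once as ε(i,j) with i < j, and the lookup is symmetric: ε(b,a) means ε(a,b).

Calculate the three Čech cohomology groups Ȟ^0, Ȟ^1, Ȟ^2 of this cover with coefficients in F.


nonempty overlaps:
  V12={w,y} V13={s,t} V14={q} V15={u} V23={p,v} V45={r,x}
C dims 5,6; δ0: rk_F5 5
degree 0: 5−5−0 = 0 → Ȟ^0 ≅ 0
degree 1: 6−0−5 = 1 → Ȟ^1 ≅ Z/5
degree 2: 0−0−0 = 0 → Ȟ^2 ≅ 0

Ȟ^0 = 0, Ȟ^1 = Z/5, Ȟ^2 = 0


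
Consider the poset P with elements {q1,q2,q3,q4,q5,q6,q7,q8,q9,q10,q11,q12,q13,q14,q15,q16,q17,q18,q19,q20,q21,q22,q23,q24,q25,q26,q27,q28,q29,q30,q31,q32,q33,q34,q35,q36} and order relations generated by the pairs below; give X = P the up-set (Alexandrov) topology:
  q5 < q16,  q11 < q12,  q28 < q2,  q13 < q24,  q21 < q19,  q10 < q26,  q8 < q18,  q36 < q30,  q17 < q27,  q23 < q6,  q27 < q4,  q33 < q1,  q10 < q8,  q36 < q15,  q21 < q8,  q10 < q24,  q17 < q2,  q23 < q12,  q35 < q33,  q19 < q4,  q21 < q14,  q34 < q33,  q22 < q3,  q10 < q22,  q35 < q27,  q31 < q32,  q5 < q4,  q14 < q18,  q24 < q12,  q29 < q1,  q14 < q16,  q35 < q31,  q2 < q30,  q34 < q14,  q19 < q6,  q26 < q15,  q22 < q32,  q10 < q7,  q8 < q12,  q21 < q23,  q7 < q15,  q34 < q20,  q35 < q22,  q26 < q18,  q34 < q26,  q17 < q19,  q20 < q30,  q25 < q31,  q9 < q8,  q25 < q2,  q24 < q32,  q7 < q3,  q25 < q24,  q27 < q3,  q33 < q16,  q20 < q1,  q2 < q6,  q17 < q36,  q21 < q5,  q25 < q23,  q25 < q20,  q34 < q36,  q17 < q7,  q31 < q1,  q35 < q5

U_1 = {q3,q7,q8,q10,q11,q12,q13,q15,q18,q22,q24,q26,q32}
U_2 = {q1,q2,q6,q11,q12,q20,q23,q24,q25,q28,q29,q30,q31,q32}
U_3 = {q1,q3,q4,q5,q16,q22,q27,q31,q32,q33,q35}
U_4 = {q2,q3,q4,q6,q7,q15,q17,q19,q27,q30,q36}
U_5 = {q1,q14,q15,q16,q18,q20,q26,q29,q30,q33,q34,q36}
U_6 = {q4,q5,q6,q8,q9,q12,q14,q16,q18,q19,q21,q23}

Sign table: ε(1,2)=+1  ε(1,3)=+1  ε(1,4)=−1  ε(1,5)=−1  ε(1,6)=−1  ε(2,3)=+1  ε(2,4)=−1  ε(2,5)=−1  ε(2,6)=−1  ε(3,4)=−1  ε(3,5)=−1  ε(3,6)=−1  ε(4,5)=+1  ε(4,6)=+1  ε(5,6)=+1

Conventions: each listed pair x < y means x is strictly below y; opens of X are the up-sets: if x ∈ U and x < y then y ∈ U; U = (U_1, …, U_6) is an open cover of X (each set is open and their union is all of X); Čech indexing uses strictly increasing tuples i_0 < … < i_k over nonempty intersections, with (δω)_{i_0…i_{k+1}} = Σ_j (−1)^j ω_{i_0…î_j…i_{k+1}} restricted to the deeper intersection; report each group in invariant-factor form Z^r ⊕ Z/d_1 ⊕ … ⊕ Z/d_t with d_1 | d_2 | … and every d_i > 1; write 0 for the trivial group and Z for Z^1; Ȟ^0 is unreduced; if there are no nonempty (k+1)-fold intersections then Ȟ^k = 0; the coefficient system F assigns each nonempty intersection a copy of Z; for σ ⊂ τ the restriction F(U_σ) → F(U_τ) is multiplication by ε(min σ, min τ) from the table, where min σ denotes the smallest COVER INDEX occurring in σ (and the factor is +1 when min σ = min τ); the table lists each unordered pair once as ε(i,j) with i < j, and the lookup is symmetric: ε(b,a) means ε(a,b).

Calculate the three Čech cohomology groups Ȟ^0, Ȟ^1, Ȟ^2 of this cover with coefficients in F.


Ȟ^0 ≅ Z, Ȟ^1 ≅ 0 and Ȟ^2 ≅ Z/2

nonempty overlaps:
  U12={q11,q12,q24,q32} U13={q3,q22,q32} U14={q3,q7,q15} U15={q15,q18,q26} U16={q8,q12,q18} U23={q1,q31,q32} U24={q2,q6,q30} U25={q1,q20,q29,q30} U26={q6,q12,q23} U34={q3,q4,q27} U35={q1,q16,q33} U36={q4,q5,q16} U45={q15,q30,q36} U46={q4,q6,q19} U56={q14,q16,q18}
  U123={q32} U126={q12} U134={q3} U145={q15} U156={q18} U235={q1} U245={q30} U246={q6} U346={q4} U356={q16}
C dims 6,15,10; δ0: rk 5, SNF 1^5; δ1: rk 10, SNF 1^9·2
degree 0: 6−5−0 = 1 → Ȟ^0 ≅ Z
degree 1: 15−10−5 = 0 → Ȟ^1 ≅ 0
degree 2: 10−0−10 = 0 plus torsion [2] → Ȟ^2 ≅ Z/2
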